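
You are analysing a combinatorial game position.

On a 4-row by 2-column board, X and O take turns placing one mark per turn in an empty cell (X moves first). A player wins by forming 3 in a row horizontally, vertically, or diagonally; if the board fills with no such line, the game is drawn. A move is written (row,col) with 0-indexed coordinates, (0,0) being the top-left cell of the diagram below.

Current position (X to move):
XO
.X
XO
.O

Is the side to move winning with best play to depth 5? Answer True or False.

X winning at [XO/.X/XO/.O]: True

[XO/.X/XO/.O] X move#1: (1,0):+1/XO/XX/XO/.O*, (3,0):+0/XO/.X/XO/XO
[XO/XX/XO/.O] end (terminal -1, O#2); searched XO/.X/XO/.O to 5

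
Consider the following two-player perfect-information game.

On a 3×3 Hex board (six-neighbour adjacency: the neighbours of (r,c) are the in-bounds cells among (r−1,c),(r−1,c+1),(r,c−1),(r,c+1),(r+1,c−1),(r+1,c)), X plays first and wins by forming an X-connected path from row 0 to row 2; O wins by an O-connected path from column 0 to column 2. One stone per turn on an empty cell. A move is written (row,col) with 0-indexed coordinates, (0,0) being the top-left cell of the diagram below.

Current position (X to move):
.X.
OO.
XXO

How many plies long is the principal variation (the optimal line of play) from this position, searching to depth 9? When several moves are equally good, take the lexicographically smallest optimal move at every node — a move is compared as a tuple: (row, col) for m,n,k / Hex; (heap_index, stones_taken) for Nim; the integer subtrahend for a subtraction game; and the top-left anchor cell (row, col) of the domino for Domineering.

ply 1, X at .X./OO./XXO | (0,0)=-1→XX./OO./XXO*; (0,2)=-1→.XX/OO./XXO; (1,2)=-1→.X./OOX/XXO
ply 2, O at XX./OO./XXO | (0,2)=+1→XXO/OO./XXO*; (1,2)=+1→XX./OOO/XXO
ply 3: XXO/OO./XXO is terminal -1 (X); from .X./OO./XXO depth 9

PV length from [.X./OO./XXO]: 2 plies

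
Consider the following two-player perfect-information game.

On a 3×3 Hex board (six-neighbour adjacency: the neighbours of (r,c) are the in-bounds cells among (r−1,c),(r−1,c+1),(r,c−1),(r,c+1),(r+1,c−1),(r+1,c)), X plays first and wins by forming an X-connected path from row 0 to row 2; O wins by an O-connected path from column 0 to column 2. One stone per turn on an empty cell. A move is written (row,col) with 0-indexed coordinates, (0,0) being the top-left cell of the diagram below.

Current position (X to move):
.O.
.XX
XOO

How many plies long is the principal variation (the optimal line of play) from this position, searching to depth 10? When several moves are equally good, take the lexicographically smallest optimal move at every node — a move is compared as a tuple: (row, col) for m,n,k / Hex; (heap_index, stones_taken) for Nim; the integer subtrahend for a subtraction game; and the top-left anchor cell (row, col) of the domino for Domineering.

PV length from [.O./.XX/XOO]: 3 plies

p1 X@[.O./.XX/XOO]: (0,0)[XO./.XX/XOO]+1* (0,2)[.OX/.XX/XOO]+1 (1,0)[.O./XXX/XOO]+1
p2 O@[XO./.XX/XOO]: (0,2)[XOO/.XX/XOO]-1* (1,0)[XO./OXX/XOO]-1
p3 X@[XOO/.XX/XOO]: (1,0)[XOO/XXX/XOO]+1*
p4 O@[XOO/XXX/XOO] terminal -1; root [.O./.XX/XOO] d10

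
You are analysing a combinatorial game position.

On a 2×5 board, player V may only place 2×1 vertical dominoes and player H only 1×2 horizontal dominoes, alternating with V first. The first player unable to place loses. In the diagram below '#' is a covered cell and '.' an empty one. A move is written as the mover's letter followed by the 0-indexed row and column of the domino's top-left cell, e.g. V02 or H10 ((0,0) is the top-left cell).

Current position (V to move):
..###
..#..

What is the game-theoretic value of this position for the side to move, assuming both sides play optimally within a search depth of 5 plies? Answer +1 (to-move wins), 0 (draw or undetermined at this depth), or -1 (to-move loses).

value(..###/..#.., V) = +1

ply 1, V at ..###/..#.. | V00=+1→#.###/#.#..*; V01=+1→.####/.##..
ply 2, H at #.###/#.#.. | H13=-1→#.###/#.###*
ply 3, V at #.###/#.### | V01=+1→#####/#####*
ply 4: #####/##### is terminal -1 (H); from ..###/..#.. depth 5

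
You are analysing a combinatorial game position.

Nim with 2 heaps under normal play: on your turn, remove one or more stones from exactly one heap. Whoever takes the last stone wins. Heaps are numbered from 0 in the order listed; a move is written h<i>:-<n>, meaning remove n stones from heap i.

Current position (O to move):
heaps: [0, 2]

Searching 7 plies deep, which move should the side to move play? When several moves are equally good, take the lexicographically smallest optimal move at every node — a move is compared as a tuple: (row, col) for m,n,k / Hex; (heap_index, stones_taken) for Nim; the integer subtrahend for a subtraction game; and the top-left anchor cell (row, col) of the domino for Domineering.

ply 1, O at (0,2) | h1:-1=-1→(0,1); h1:-2=+1→(0,0)*
ply 2: (0,0) is terminal -1 (X); from (0,2) depth 7

O's best at [(0,2)]: h1:-2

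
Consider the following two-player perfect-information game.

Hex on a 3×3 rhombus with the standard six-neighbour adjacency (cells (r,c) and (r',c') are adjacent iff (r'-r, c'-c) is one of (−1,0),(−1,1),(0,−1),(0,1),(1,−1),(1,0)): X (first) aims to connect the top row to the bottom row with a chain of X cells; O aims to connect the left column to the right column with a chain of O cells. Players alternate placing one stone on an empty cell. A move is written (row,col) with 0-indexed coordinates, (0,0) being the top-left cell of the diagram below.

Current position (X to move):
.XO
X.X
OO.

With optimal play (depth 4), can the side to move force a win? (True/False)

X winning at [.XO/X.X/OO.]: False

ply 1, X at .XO/X.X/OO. | (0,0)=-1→XXO/X.X/OO.*; (1,1)=-1→.XO/XXX/OO.; (2,2)=-1→.XO/X.X/OOX
ply 2, O at XXO/X.X/OO. | (1,1)=+1→XXO/XOX/OO.*; (2,2)=+1→XXO/X.X/OOO
ply 3: XXO/XOX/OO. is terminal -1 (X); from .XO/X.X/OO. depth 4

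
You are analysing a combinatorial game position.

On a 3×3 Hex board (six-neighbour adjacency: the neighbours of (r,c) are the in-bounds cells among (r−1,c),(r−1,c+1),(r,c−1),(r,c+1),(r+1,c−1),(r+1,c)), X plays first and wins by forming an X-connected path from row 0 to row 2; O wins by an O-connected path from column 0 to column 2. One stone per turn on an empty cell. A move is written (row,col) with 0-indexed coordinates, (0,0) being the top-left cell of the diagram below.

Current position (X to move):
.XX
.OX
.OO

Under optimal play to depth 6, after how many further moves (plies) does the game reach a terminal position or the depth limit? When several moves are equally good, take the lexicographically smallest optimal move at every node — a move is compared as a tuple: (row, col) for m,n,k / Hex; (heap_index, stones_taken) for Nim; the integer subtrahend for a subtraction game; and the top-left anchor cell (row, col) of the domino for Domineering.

PV length from [.XX/.OX/.OO]: 2 plies

p1 X@[.XX/.OX/.OO]: (0,0)[XXX/.OX/.OO]-1* (1,0)[.XX/XOX/.OO]-1 (2,0)[.XX/.OX/XOO]-1
p2 O@[XXX/.OX/.OO]: (1,0)[XXX/OOX/.OO]+1* (2,0)[XXX/.OX/OOO]+1
p3 X@[XXX/OOX/.OO] terminal -1; root [.XX/.OX/.OO] d6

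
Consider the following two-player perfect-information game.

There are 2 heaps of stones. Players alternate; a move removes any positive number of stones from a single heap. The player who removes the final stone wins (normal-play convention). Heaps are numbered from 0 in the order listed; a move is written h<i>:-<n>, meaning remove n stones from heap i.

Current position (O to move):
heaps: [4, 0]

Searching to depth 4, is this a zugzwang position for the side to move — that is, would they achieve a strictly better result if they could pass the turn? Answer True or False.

zugzwang((4,0), O) = False

ply 1, O at (4,0) | h0:-1=-1→(3,0); h0:-2=-1→(2,0); h0:-3=-1→(1,0); h0:-4=+1→(0,0)*
ply 2: (0,0) is terminal -1 (X); from (4,0) depth 4
pass branch (X moves first from the same position):
  | ply 1, X at (4,0) | h0:-1=-1→(3,0); h0:-2=-1→(2,0); h0:-3=-1→(1,0); h0:-4=+1→(0,0)*
  | ply 2: (0,0) is terminal -1 (O); from (4,0) depth 4
O moving scores +1; O passing scores -1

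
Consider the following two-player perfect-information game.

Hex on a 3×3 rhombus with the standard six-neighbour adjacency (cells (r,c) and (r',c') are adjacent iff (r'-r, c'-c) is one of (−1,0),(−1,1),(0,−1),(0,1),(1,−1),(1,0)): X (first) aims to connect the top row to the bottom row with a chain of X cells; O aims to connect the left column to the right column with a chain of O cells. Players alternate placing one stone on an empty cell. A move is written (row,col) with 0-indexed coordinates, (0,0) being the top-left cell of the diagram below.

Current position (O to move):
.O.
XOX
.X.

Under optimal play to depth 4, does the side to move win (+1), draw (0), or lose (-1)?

ply 1, O at .O./XOX/.X. | (0,0)=-1→OO./XOX/.X.; (0,2)=+1→.OO/XOX/.X.*; (2,0)=-1→.O./XOX/OX.; (2,2)=-1→.O./XOX/.XO
ply 2, X at .OO/XOX/.X. | (0,0)=-1→XOO/XOX/.X.*; (2,0)=-1→.OO/XOX/XX.; (2,2)=-1→.OO/XOX/.XX
ply 3, O at XOO/XOX/.X. | (2,0)=+1→XOO/XOX/OX.*; (2,2)=-1→XOO/XOX/.XO
ply 4: XOO/XOX/OX. is terminal -1 (X); from .O./XOX/.X. depth 4

value(.O./XOX/.X., O) = +1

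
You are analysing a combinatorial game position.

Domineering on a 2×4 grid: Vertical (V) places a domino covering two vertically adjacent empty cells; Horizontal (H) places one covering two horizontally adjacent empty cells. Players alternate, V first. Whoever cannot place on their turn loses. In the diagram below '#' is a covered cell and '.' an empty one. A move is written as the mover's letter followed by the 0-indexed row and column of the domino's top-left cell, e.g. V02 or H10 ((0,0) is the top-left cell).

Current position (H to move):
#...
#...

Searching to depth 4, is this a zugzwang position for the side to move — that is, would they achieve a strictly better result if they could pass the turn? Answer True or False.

[#.../#...] H move#1: H01:+1/###./#...*, H02:+1/#.##/#..., H11:+1/#.../###., H12:+1/#.../#.##
[###./#...] V move#2: V03:-1/####/#..#*
[####/#..#] H move#3: H11:+1/####/####*
[####/####] end (terminal -1, V#4); searched #.../#... to 4
if H skipped the turn, V would face:
~ [#.../#...] V move#1: V01:-1/##../##.., V02:+1/#.#./#.#.*, V03:-1/#..#/#..#
~ [#.#./#.#.] end (terminal -1, H#2); searched #.../#... to 4
compare (H): move=+1 vs pass=-1

zugzwang(#.../#..., H) = False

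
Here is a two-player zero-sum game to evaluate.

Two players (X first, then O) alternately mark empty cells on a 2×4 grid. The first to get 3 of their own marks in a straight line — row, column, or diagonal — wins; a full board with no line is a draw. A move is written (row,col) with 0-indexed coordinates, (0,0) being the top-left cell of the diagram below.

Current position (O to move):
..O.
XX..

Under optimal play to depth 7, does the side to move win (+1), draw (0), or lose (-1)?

value(..O./XX.., O) = 0

[..O./XX..] O move#1: (0,0):-1/O.O./XX.., (0,1):-1/.OO./XX.., (0,3):-1/..OO/XX.., (1,2):+0/..O./XXO.*, (1,3):-1/..O./XX.O
[..O./XXO.] X move#2: (0,0):+0/X.O./XXO.*, (0,1):+0/.XO./XXO., (0,3):+0/..OX/XXO., (1,3):-1/..O./XXOX
[X.O./XXO.] O move#3: (0,1):+0/XOO./XXO.*, (0,3):+0/X.OO/XXO., (1,3):+0/X.O./XXOO
[XOO./XXO.] X move#4: (0,3):+0/XOOX/XXO.*, (1,3):-1/XOO./XXOX
[XOOX/XXO.] O move#5: (1,3):+0/XOOX/XXOO*
[XOOX/XXOO] end (terminal +0, X#6); searched ..O./XX.. to 7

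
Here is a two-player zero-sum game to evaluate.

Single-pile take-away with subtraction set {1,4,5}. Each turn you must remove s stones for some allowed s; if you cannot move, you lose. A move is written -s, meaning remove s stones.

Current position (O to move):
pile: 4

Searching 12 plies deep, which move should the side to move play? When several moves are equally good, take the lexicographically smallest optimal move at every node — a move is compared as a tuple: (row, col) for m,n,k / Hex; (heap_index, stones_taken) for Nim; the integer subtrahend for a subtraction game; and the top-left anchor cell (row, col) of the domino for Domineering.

ply 1, O at 4 | -1=-1→3; -4=+1→0*
ply 2: 0 is terminal -1 (X); from 4 depth 12

O's best at [4]: -4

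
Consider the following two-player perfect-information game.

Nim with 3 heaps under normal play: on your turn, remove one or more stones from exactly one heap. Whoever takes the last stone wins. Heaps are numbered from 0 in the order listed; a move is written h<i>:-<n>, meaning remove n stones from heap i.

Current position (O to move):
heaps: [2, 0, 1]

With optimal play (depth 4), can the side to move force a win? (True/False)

ply 1, O at (2,0,1) | h0:-1=+1→(1,0,1)*; h0:-2=-1→(0,0,1); h2:-1=-1→(2,0,0)
ply 2, X at (1,0,1) | h0:-1=-1→(0,0,1)*; h2:-1=-1→(1,0,0)
ply 3, O at (0,0,1) | h2:-1=+1→(0,0,0)*
ply 4: (0,0,0) is terminal -1 (X); from (2,0,1) depth 4

O winning at [(2,0,1)]: True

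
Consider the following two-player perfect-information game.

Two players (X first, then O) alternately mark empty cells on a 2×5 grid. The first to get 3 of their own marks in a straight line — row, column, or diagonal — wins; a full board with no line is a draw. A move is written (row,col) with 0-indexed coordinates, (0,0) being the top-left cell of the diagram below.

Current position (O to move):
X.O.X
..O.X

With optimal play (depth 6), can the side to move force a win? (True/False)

p1 O@[X.O.X/..O.X]: (0,1)[XOO.X/..O.X]+1* (0,3)[X.OOX/..O.X]+1 (1,0)[X.O.X/O.O.X]+0 (1,1)[X.O.X/.OO.X]+1 (1,3)[X.O.X/..OOX]+0
p2 X@[XOO.X/..O.X]: (0,3)[XOOXX/..O.X]-1* (1,0)[XOO.X/X.O.X]-1 (1,1)[XOO.X/.XO.X]-1 (1,3)[XOO.X/..OXX]-1
p3 O@[XOOXX/..O.X]: (1,0)[XOOXX/O.O.X]+0 (1,1)[XOOXX/.OO.X]+1* (1,3)[XOOXX/..OOX]+0
p4 X@[XOOXX/.OO.X]: (1,0)[XOOXX/XOO.X]-1* (1,3)[XOOXX/.OOXX]-1
p5 O@[XOOXX/XOO.X]: (1,3)[XOOXX/XOOOX]+1*
p6 X@[XOOXX/XOOOX] terminal -1; root [X.O.X/..O.X] d6

O winning at [X.O.X/..O.X]: True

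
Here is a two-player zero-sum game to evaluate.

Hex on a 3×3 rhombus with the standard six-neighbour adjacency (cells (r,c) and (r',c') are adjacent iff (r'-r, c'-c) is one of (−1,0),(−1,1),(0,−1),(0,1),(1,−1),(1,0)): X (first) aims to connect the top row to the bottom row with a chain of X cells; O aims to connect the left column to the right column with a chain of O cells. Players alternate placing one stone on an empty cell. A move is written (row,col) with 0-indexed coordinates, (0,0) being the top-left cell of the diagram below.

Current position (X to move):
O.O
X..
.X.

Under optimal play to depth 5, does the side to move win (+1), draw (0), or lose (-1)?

p1 X@[O.O/X../.X.]: (0,1)[OXO/X../.X.]+1* (1,1)[O.O/XX./.X.]-1 (1,2)[O.O/X.X/.X.]-1 (2,0)[O.O/X../XX.]-1 (2,2)[O.O/X../.XX]-1
p2 O@[OXO/X../.X.]: (1,1)[OXO/XO./.X.]-1* (1,2)[OXO/X.O/.X.]-1 (2,0)[OXO/X../OX.]-1 (2,2)[OXO/X../.XO]-1
p3 X@[OXO/XO./.X.]: (1,2)[OXO/XOX/.X.]-1 (2,0)[OXO/XO./XX.]+1* (2,2)[OXO/XO./.XX]-1
p4 O@[OXO/XO./XX.] terminal -1; root [O.O/X../.X.] d5

value(O.O/X../.X., X) = +1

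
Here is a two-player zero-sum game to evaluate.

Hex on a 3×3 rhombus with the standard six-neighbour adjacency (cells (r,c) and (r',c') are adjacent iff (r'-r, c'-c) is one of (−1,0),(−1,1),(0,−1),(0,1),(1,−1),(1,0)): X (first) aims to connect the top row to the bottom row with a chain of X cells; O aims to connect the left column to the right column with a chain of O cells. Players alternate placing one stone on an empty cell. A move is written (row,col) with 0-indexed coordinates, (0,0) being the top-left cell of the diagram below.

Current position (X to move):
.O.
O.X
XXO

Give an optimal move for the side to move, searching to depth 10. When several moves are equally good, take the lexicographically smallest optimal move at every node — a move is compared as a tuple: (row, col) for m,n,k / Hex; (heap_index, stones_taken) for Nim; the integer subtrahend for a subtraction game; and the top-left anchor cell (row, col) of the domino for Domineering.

X's best at [.O./O.X/XXO]: (0,2)

[.O./O.X/XXO] X move#1: (0,0):-1/XO./O.X/XXO, (0,2):+1/.OX/O.X/XXO*, (1,1):-1/.O./OXX/XXO
[.OX/O.X/XXO] end (terminal -1, O#2); searched .O./O.X/XXO to 10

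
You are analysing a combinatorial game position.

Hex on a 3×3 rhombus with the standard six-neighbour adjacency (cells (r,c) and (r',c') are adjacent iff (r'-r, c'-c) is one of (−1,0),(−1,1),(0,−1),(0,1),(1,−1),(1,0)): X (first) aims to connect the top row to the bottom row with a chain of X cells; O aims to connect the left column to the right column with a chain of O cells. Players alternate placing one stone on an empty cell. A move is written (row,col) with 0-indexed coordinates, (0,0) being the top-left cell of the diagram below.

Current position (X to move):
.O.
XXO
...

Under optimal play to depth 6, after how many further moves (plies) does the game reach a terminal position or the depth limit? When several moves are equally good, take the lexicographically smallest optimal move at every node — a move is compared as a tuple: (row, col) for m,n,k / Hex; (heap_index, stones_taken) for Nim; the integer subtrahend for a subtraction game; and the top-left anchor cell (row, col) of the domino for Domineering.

PV length from [.O./XXO/...]: 3 plies

ply 1, X at .O./XXO/... | (0,0)=+1→XO./XXO/...*; (0,2)=+1→.OX/XXO/...; (2,0)=+1→.O./XXO/X..; (2,1)=+1→.O./XXO/.X.; (2,2)=+1→.O./XXO/..X
ply 2, O at XO./XXO/... | (0,2)=-1→XOO/XXO/...*; (2,0)=-1→XO./XXO/O..; (2,1)=-1→XO./XXO/.O.; (2,2)=-1→XO./XXO/..O
ply 3, X at XOO/XXO/... | (2,0)=+1→XOO/XXO/X..*; (2,1)=+1→XOO/XXO/.X.; (2,2)=+1→XOO/XXO/..X
ply 4: XOO/XXO/X.. is terminal -1 (O); from .O./XXO/... depth 6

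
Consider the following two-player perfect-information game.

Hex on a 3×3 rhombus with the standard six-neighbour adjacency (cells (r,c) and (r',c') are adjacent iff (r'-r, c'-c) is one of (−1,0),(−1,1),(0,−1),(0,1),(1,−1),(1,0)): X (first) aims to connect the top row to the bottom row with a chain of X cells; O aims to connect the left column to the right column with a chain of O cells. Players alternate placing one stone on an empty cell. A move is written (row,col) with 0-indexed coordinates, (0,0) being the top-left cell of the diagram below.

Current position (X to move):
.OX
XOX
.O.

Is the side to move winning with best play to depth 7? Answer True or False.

X winning at [.OX/XOX/.O.]: True

[.OX/XOX/.O.] X move#1: (0,0):+1/XOX/XOX/.O.*, (2,0):+1/.OX/XOX/XO., (2,2):+1/.OX/XOX/.OX
[XOX/XOX/.O.] O move#2: (2,0):-1/XOX/XOX/OO.*, (2,2):-1/XOX/XOX/.OO
[XOX/XOX/OO.] X move#3: (2,2):+1/XOX/XOX/OOX*
[XOX/XOX/OOX] end (terminal -1, O#4); searched .OX/XOX/.O. to 7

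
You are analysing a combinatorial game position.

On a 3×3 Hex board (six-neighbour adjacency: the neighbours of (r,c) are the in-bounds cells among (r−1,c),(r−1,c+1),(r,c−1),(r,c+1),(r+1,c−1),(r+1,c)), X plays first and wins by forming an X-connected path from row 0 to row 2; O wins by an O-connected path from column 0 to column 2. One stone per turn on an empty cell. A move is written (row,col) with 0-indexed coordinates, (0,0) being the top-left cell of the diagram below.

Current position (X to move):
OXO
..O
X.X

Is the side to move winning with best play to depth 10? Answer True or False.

[OXO/..O/X.X] X move#1: (1,0):+1/OXO/X.O/X.X*, (1,1):+1/OXO/.XO/X.X, (2,1):+1/OXO/..O/XXX
[OXO/X.O/X.X] end (terminal -1, O#2); searched OXO/..O/X.X to 10

X winning at [OXO/..O/X.X]: True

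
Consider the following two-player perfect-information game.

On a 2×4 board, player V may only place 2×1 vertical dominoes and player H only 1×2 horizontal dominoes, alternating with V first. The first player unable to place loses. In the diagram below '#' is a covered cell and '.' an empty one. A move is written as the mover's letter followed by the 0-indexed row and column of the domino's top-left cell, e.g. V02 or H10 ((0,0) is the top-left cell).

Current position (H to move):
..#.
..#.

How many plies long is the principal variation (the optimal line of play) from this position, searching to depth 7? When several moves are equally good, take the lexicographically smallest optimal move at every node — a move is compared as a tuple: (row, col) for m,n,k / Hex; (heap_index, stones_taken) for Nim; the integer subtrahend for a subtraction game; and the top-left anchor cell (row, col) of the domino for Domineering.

[..#./..#.] H move#1: H00:+1/###./..#.*, H10:+1/..#./###.
[###./..#.] V move#2: V03:-1/####/..##*
[####/..##] H move#3: H10:+1/####/####*
[####/####] end (terminal -1, V#4); searched ..#./..#. to 7

PV length from [..#./..#.]: 3 plies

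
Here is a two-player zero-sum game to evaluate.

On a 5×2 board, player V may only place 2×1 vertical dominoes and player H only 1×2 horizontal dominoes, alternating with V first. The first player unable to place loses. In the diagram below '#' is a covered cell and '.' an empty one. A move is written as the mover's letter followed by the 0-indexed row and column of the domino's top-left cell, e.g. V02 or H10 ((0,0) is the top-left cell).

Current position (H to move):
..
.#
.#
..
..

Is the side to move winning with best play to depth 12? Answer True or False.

[../.#/.#/../..] H move#1: H00:-1/##/.#/.#/../.., H30:+1/../.#/.#/##/..*, H40:+1/../.#/.#/../##
[../.#/.#/##/..] V move#2: V00:-1/#./##/.#/##/..*, V10:-1/../##/##/##/..
[#./##/.#/##/..] H move#3: H40:+1/#./##/.#/##/##*
[#./##/.#/##/##] end (terminal -1, V#4); searched ../.#/.#/../.. to 12

H winning at [../.#/.#/../..]: True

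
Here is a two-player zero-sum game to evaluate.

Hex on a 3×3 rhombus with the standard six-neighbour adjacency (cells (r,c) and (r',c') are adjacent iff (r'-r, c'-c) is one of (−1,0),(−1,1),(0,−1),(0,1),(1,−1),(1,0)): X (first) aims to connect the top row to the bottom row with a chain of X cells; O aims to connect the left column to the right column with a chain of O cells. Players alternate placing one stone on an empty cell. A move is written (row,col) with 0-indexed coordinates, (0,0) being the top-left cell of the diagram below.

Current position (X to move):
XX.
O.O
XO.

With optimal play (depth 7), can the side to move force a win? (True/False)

p1 X@[XX./O.O/XO.]: (0,2)[XXX/O.O/XO.]-1 (1,1)[XX./OXO/XO.]+1* (2,2)[XX./O.O/XOX]-1
p2 O@[XX./OXO/XO.] terminal -1; root [XX./O.O/XO.] d7

X winning at [XX./O.O/XO.]: True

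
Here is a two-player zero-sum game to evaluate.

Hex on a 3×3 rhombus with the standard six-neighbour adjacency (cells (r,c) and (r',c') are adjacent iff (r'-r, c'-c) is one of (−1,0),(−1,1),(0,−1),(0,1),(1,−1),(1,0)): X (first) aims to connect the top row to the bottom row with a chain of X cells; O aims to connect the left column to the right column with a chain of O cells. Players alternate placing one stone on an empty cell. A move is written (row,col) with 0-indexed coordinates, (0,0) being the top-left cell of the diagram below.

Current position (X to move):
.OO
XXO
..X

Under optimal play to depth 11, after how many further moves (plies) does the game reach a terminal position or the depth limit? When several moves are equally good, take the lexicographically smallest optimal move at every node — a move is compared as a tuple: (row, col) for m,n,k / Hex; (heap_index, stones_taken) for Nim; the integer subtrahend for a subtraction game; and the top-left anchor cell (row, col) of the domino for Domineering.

p1 X@[.OO/XXO/..X]: (0,0)[XOO/XXO/..X]+1* (2,0)[.OO/XXO/X.X]-1 (2,1)[.OO/XXO/.XX]-1
p2 O@[XOO/XXO/..X]: (2,0)[XOO/XXO/O.X]-1* (2,1)[XOO/XXO/.OX]-1
p3 X@[XOO/XXO/O.X]: (2,1)[XOO/XXO/OXX]+1*
p4 O@[XOO/XXO/OXX] terminal -1; root [.OO/XXO/..X] d11

PV length from [.OO/XXO/..X]: 3 plies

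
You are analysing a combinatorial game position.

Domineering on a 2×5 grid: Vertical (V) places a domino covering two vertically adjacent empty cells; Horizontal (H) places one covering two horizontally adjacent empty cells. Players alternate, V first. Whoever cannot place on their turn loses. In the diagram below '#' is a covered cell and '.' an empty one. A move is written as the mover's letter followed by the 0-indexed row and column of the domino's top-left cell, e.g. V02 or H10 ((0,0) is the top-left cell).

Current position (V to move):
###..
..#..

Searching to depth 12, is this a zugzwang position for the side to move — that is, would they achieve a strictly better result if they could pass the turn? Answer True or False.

p1 V@[###../..#..]: V03[####./..##.]+1* V04[###.#/..#.#]+1
p2 H@[####./..##.]: H10[####./####.]-1*
p3 V@[####./####.]: V04[#####/#####]+1*
p4 H@[#####/#####] terminal -1; root [###../..#..] d12
suppose V passes — search the same position with H to move:
pass> p1 H@[###../..#..]: H03[#####/..#..]+1* H10[###../###..]-1 H13[###../..###]+1
pass> p2 V@[#####/..#..] terminal -1; root [###../..#..] d12
for V: play +1, pass -1

zugzwang(###../..#.., V) = False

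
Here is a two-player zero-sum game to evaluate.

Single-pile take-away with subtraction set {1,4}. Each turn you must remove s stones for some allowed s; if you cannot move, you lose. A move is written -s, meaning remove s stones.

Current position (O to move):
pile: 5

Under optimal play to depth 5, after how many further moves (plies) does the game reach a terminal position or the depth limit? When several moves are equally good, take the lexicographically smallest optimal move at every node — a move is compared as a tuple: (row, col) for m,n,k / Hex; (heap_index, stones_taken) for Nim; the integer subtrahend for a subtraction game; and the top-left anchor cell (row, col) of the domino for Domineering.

p1 O@[5]: -1[4]-1* -4[1]-1
p2 X@[4]: -1[3]-1 -4[0]+1*
p3 O@[0] terminal -1; root [5] d5

PV length from [5]: 2 plies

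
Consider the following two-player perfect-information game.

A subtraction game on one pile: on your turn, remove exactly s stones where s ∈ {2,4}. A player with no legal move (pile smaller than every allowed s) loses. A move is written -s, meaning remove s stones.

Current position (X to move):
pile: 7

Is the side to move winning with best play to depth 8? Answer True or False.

X winning at [7]: False

p1 X@[7]: -2[5]-1* -4[3]-1
p2 O@[5]: -2[3]-1 -4[1]+1*
p3 X@[1] terminal -1; root [7] d8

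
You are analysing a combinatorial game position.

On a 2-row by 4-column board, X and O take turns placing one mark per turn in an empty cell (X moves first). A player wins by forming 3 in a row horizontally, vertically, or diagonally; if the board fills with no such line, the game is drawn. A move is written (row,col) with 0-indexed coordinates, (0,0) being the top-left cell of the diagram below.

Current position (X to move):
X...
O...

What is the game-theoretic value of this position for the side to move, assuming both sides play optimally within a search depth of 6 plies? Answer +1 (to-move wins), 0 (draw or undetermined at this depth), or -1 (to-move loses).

p1 X@[X.../O...]: (0,1)[XX../O...]+0* (0,2)[X.X./O...]+0 (0,3)[X..X/O...]+0 (1,1)[X.../OX..]+0 (1,2)[X.../O.X.]+0 (1,3)[X.../O..X]+0
p2 O@[XX../O...]: (0,2)[XXO./O...]+0* (0,3)[XX.O/O...]-1 (1,1)[XX../OO..]-1 (1,2)[XX../O.O.]-1 (1,3)[XX../O..O]-1
p3 X@[XXO./O...]: (0,3)[XXOX/O...]+0* (1,1)[XXO./OX..]+0 (1,2)[XXO./O.X.]+0 (1,3)[XXO./O..X]+0
p4 O@[XXOX/O...]: (1,1)[XXOX/OO..]+0* (1,2)[XXOX/O.O.]+0 (1,3)[XXOX/O..O]+0
p5 X@[XXOX/OO..]: (1,2)[XXOX/OOX.]+0* (1,3)[XXOX/OO.X]-1
p6 O@[XXOX/OOX.]: (1,3)[XXOX/OOXO]+0*
p7 X@[XXOX/OOXO] terminal +0; root [X.../O...] d6

value(X.../O..., X) = 0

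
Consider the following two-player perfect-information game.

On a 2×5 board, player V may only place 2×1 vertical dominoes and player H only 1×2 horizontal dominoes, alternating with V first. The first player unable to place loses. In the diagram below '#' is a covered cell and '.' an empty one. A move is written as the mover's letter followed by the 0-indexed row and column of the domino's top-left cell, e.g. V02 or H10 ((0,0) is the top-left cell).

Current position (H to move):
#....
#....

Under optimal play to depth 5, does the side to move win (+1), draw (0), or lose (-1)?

value(#..../#...., H) = +1

ply 1, H at #..../#.... | H01=-1→###../#....; H02=+1→#.##./#....*; H03=-1→#..##/#....; H11=-1→#..../###..; H12=+1→#..../#.##.; H13=-1→#..../#..##
ply 2, V at #.##./#.... | V01=-1→####./##...*; V04=-1→#.###/#...#
ply 3, H at ####./##... | H12=-1→####./####.; H13=+1→####./##.##*
ply 4: ####./##.## is terminal -1 (V); from #..../#.... depth 5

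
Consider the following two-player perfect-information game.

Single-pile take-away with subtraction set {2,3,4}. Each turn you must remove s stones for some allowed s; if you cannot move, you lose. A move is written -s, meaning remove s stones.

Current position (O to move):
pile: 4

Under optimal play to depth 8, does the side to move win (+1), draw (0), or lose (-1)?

ply 1, O at 4 | -2=-1→2; -3=+1→1*; -4=+1→0
ply 2: 1 is terminal -1 (X); from 4 depth 8

value(4, O) = +1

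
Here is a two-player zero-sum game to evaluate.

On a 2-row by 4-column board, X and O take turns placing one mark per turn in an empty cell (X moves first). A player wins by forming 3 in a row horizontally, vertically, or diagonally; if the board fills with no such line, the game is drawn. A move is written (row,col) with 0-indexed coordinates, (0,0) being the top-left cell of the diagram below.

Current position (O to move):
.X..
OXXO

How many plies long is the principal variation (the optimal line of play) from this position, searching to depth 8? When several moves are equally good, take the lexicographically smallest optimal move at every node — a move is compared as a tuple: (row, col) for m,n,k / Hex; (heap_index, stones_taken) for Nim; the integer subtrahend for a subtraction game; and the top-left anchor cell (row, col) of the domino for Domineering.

PV length from [.X../OXXO]: 3 plies

[.X../OXXO] O move#1: (0,0):+0/OX../OXXO*, (0,2):+0/.XO./OXXO, (0,3):+0/.X.O/OXXO
[OX../OXXO] X move#2: (0,2):+0/OXX./OXXO*, (0,3):+0/OX.X/OXXO
[OXX./OXXO] O move#3: (0,3):+0/OXXO/OXXO*
[OXXO/OXXO] end (terminal +0, X#4); searched .X../OXXO to 8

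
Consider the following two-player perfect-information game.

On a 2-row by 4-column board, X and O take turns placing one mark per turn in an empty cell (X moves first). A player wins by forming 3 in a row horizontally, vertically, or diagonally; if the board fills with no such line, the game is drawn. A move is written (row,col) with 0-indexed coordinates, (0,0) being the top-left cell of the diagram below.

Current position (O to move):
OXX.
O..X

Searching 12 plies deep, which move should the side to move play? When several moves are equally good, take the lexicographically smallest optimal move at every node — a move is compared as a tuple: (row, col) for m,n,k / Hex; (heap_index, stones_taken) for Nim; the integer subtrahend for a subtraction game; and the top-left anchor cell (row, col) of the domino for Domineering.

O's best at [OXX./O..X]: (0,3)

ply 1, O at OXX./O..X | (0,3)=+0→OXXO/O..X*; (1,1)=-1→OXX./OO.X; (1,2)=-1→OXX./O.OX
ply 2, X at OXXO/O..X | (1,1)=+0→OXXO/OX.X*; (1,2)=+0→OXXO/O.XX
ply 3, O at OXXO/OX.X | (1,2)=+0→OXXO/OXOX*
ply 4: OXXO/OXOX is terminal +0 (X); from OXX./O..X depth 12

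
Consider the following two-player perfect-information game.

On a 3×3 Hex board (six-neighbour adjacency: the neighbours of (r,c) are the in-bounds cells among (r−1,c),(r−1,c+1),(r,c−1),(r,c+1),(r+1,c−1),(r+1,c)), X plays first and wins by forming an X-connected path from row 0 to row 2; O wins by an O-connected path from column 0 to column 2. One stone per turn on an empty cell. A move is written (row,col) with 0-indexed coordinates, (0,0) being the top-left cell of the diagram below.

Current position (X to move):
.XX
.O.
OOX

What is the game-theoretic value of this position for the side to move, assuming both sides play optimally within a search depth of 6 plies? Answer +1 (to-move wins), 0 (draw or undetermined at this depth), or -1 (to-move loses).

[.XX/.O./OOX] X move#1: (0,0):-1/XXX/.O./OOX, (1,0):-1/.XX/XO./OOX, (1,2):+1/.XX/.OX/OOX*
[.XX/.OX/OOX] end (terminal -1, O#2); searched .XX/.O./OOX to 6

value(.XX/.O./OOX, X) = +1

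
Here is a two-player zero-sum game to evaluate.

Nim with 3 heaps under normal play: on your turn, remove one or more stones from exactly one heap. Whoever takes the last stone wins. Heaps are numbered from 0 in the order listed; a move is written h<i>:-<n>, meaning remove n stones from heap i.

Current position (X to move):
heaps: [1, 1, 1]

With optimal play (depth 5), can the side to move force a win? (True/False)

X winning at [(1,1,1)]: True

p1 X@[(1,1,1)]: h0:-1[(0,1,1)]+1* h1:-1[(1,0,1)]+1 h2:-1[(1,1,0)]+1
p2 O@[(0,1,1)]: h1:-1[(0,0,1)]-1* h2:-1[(0,1,0)]-1
p3 X@[(0,0,1)]: h2:-1[(0,0,0)]+1*
p4 O@[(0,0,0)] terminal -1; root [(1,1,1)] d5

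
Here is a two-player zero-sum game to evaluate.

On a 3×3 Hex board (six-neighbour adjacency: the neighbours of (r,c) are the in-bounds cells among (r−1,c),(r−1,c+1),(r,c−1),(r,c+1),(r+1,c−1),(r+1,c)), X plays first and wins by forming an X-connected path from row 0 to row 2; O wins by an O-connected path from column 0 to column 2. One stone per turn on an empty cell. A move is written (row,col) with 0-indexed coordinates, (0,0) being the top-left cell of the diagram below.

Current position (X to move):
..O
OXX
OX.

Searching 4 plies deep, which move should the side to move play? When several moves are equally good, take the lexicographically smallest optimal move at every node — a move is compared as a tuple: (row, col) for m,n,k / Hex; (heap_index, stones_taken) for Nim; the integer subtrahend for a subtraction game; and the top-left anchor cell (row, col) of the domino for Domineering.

p1 X@[..O/OXX/OX.]: (0,0)[X.O/OXX/OX.]-1 (0,1)[.XO/OXX/OX.]+1* (2,2)[..O/OXX/OXX]-1
p2 O@[.XO/OXX/OX.] terminal -1; root [..O/OXX/OX.] d4

X's best at [..O/OXX/OX.]: (0,1)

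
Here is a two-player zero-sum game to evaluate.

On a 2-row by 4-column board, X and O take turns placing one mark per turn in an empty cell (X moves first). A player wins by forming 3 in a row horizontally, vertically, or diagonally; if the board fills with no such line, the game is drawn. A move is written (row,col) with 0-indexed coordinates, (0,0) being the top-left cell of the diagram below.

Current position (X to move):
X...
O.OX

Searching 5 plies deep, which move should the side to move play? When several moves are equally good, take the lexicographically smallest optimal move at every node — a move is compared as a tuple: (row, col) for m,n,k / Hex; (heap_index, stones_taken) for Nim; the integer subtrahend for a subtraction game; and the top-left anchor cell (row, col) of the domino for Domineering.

X's best at [X.../O.OX]: (1,1)

[X.../O.OX] X move#1: (0,1):-1/XX../O.OX, (0,2):-1/X.X./O.OX, (0,3):-1/X..X/O.OX, (1,1):+0/X.../OXOX*
[X.../OXOX] O move#2: (0,1):+0/XO../OXOX*, (0,2):+0/X.O./OXOX, (0,3):+0/X..O/OXOX
[XO../OXOX] X move#3: (0,2):+0/XOX./OXOX*, (0,3):+0/XO.X/OXOX
[XOX./OXOX] O move#4: (0,3):+0/XOXO/OXOX*
[XOXO/OXOX] end (terminal +0, X#5); searched X.../O.OX to 5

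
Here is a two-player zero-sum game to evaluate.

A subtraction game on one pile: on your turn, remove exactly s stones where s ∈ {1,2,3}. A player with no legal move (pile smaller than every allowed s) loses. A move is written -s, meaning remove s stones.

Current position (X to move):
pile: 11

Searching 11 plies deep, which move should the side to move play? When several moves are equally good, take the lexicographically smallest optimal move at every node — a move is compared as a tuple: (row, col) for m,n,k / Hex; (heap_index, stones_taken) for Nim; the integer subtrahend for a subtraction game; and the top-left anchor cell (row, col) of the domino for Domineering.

[11] X move#1: -1:-1/10, -2:-1/9, -3:+1/8*
[8] O move#2: -1:-1/7*, -2:-1/6, -3:-1/5
[7] X move#3: -1:-1/6, -2:-1/5, -3:+1/4*
[4] O move#4: -1:-1/3*, -2:-1/2, -3:-1/1
[3] X move#5: -1:-1/2, -2:-1/1, -3:+1/0*
[0] end (terminal -1, O#6); searched 11 to 11

X's best at [11]: -3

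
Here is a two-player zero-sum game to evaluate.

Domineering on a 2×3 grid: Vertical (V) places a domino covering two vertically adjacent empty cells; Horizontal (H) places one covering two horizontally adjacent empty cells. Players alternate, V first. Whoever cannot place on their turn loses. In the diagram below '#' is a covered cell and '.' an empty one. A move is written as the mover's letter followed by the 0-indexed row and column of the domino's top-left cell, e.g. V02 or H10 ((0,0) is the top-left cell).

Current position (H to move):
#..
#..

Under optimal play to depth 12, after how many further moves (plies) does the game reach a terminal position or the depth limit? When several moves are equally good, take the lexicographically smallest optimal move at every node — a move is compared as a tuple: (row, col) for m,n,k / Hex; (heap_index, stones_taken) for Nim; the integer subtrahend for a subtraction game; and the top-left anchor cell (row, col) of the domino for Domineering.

ply 1, H at #../#.. | H01=+1→###/#..*; H11=+1→#../###
ply 2: ###/#.. is terminal -1 (V); from #../#.. depth 12

PV length from [#../#..]: 1 ply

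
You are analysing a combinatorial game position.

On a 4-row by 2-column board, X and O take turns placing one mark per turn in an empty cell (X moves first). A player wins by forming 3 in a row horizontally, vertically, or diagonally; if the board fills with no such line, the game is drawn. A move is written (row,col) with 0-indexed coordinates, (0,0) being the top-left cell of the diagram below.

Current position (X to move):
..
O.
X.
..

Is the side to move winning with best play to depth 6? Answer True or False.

[../O./X./..] X move#1: (0,0):+0/X./O./X./..*, (0,1):+0/.X/O./X./.., (1,1):+0/../OX/X./.., (2,1):+0/../O./XX/.., (3,0):+0/../O./X./X., (3,1):+0/../O./X./.X
[X./O./X./..] O move#2: (0,1):+0/XO/O./X./..*, (1,1):+0/X./OO/X./.., (2,1):+0/X./O./XO/.., (3,0):+0/X./O./X./O., (3,1):+0/X./O./X./.O
[XO/O./X./..] X move#3: (1,1):+0/XO/OX/X./..*, (2,1):+0/XO/O./XX/.., (3,0):+0/XO/O./X./X., (3,1):+0/XO/O./X./.X
[XO/OX/X./..] O move#4: (2,1):+0/XO/OX/XO/..*, (3,0):+0/XO/OX/X./O., (3,1):+0/XO/OX/X./.O
[XO/OX/XO/..] X move#5: (3,0):+0/XO/OX/XO/X.*, (3,1):+0/XO/OX/XO/.X
[XO/OX/XO/X.] O move#6: (3,1):+0/XO/OX/XO/XO*
[XO/OX/XO/XO] end (terminal +0, X#7); searched ../O./X./.. to 6

X winning at [../O./X./..]: False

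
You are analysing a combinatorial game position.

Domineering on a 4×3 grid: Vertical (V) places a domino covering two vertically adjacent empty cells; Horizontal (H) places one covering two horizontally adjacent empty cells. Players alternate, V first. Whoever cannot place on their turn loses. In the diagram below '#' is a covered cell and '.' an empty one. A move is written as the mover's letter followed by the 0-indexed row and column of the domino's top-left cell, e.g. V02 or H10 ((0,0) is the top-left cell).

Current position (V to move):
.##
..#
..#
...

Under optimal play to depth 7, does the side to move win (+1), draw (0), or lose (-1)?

value(.##/..#/..#/..., V) = +1

[.##/..#/..#/...] V move#1: V00:-1/###/#.#/..#/..., V10:+1/.##/#.#/#.#/...*, V11:+1/.##/.##/.##/..., V20:+1/.##/..#/#.#/#.., V21:+1/.##/..#/.##/.#.
[.##/#.#/#.#/...] H move#2: H30:-1/.##/#.#/#.#/##.*, H31:-1/.##/#.#/#.#/.##
[.##/#.#/#.#/##.] V move#3: V11:+1/.##/###/###/##.*
[.##/###/###/##.] end (terminal -1, H#4); searched .##/..#/..#/... to 7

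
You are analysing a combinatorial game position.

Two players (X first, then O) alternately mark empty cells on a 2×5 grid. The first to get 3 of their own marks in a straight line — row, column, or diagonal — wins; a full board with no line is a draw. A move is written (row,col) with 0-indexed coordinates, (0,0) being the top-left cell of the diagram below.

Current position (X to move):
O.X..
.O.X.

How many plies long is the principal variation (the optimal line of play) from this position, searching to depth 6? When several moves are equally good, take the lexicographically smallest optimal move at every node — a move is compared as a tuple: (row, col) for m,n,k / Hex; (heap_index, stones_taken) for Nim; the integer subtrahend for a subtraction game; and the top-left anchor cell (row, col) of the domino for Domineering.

PV length from [O.X../.O.X.]: 3 plies

[O.X../.O.X.] X move#1: (0,1):+0/OXX../.O.X., (0,3):+1/O.XX./.O.X.*, (0,4):+0/O.X.X/.O.X., (1,0):+0/O.X../XO.X., (1,2):+1/O.X../.OXX., (1,4):+0/O.X../.O.XX
[O.XX./.O.X.] O move#2: (0,1):-1/OOXX./.O.X.*, (0,4):-1/O.XXO/.O.X., (1,0):-1/O.XX./OO.X., (1,2):-1/O.XX./.OOX., (1,4):-1/O.XX./.O.XO
[OOXX./.O.X.] X move#3: (0,4):+1/OOXXX/.O.X.*, (1,0):+0/OOXX./XO.X., (1,2):+1/OOXX./.OXX., (1,4):+1/OOXX./.O.XX
[OOXXX/.O.X.] end (terminal -1, O#4); searched O.X../.O.X. to 6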